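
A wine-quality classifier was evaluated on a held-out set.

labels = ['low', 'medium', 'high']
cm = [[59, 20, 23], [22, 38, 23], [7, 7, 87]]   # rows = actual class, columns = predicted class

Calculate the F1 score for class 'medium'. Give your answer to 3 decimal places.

One-vs-rest for 'medium': TP = diagonal; FP = other classes predicted 'medium'; FN = 'medium' predicted as other.
F1 score = 2·TP/(2·TP+FP+FN).
medium: TP=38, FP=20+7=27, FN=22+23=45 → 76/148 = 0.5135

0.514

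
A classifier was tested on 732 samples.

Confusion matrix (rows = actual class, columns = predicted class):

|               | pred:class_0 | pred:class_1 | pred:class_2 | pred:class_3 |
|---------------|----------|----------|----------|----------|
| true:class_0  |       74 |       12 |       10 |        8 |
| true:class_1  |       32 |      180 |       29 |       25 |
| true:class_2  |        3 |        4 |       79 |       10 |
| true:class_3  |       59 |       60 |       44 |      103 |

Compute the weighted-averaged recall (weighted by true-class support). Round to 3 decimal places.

Per-class recall (TP/(TP+FN)):
  class_0: TP=74, FN=12+10+8=30 → 74/104 = 0.7115
  class_1: TP=180, FN=32+29+25=86 → 180/266 = 0.6767
  class_2: TP=79, FN=3+4+10=17 → 79/96 = 0.8229
  class_3: TP=103, FN=59+60+44=163 → 103/266 = 0.3872
Weighted-recall = Σ (supportᵢ/N)·recallᵢ with N=732: (104/732)·0.7115 + (266/732)·0.6767 + (96/732)·0.8229 + (266/732)·0.3872 = 0.596

0.596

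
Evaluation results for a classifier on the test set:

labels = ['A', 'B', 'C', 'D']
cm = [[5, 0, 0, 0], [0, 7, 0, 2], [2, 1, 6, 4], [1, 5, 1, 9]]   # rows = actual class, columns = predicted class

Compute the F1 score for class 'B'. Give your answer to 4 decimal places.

Treat 'B' as positive and all other classes as negative.
F1 score = 2·TP/(2·TP+FP+FN).
B: TP=7, FP=0+1+5=6, FN=0+0+2=2 → 14/22 = 0.63636

0.6364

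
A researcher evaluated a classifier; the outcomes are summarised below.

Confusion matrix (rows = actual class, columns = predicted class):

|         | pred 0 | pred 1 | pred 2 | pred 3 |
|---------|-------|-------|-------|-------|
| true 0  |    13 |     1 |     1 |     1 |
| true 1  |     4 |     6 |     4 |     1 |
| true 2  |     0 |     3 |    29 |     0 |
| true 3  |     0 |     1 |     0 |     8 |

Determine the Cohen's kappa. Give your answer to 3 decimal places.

0.677

Observed agreement pₒ = trace/N = 56/72 = 0.7778
Expected agreement pₑ = Σ (rowᵢ·colᵢ)/N² = (16·17 + 15·11 + 32·34 + 9·10)/72² = 0.3115
κ = (pₒ − pₑ)/(1 − pₑ) = (0.7778 − 0.3115)/(1 − 0.3115) = 0.677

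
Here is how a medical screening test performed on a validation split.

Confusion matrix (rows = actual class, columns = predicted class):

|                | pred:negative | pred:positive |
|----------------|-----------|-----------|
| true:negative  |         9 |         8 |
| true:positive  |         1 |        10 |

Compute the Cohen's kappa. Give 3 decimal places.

Observed agreement pₒ = trace/N = 19/28 = 0.6786
Expected agreement pₑ = Σ (rowᵢ·colᵢ)/N² = (17·10 + 11·18)/28² = 0.4694
κ = (pₒ − pₑ)/(1 − pₑ) = (0.6786 − 0.4694)/(1 − 0.4694) = 0.394

0.394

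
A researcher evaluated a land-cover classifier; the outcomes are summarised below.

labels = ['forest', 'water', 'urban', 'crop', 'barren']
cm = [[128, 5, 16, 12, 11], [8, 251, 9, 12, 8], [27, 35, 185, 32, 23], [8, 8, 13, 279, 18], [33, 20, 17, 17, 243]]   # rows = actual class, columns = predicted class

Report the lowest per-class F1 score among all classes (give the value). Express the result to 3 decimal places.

Per-class F1 score (2·TP/(2·TP+FP+FN)):
  forest: TP=128, FP=8+27+8+33=76, FN=5+16+12+11=44 → 256/376 = 0.6809
  water: TP=251, FP=5+35+8+20=68, FN=8+9+12+8=37 → 502/607 = 0.8270
  urban: TP=185, FP=16+9+13+17=55, FN=27+35+32+23=117 → 370/542 = 0.6827
  crop: TP=279, FP=12+12+32+17=73, FN=8+8+13+18=47 → 558/678 = 0.8230
  barren: TP=243, FP=11+8+23+18=60, FN=33+20+17+17=87 → 486/633 = 0.7678
Lowest is class 'forest' with F1 score = 0.681.

0.681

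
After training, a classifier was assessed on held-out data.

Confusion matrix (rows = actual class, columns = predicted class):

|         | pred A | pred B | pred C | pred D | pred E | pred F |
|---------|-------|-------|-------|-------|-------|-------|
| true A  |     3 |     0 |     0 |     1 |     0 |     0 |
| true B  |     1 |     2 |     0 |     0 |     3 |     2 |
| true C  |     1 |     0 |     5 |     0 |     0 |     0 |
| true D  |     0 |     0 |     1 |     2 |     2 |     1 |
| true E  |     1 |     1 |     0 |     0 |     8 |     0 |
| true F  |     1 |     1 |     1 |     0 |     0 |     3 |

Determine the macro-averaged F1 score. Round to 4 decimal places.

0.5480

Per-class F1 score (2·TP/(2·TP+FP+FN)):
  A: TP=3, FP=1+1+0+1+1=4, FN=0+0+1+0+0=1 → 6/11 = 0.54545
  B: TP=2, FP=0+0+0+1+1=2, FN=1+0+0+3+2=6 → 4/12 = 0.33333
  C: TP=5, FP=0+0+1+0+1=2, FN=1+0+0+0+0=1 → 10/13 = 0.76923
  D: TP=2, FP=1+0+0+0+0=1, FN=0+0+1+2+1=4 → 4/9 = 0.44444
  E: TP=8, FP=0+3+0+2+0=5, FN=1+1+0+0+0=2 → 16/23 = 0.69565
  F: TP=3, FP=0+2+0+1+0=3, FN=1+1+1+0+0=3 → 6/12 = 0.50000
Macro-F1 score = mean = (0.54545 + 0.33333 + 0.76923 + 0.44444 + 0.69565 + 0.50000) / 6 = 0.5480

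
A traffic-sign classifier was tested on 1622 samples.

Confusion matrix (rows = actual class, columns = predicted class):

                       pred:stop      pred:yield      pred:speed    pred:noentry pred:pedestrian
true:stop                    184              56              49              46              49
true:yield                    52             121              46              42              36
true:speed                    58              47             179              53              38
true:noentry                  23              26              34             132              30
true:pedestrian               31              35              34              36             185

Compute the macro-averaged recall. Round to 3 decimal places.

0.496

Per-class recall (TP/(TP+FN)):
  stop: TP=184, FN=56+49+46+49=200 → 184/384 = 0.4792
  yield: TP=121, FN=52+46+42+36=176 → 121/297 = 0.4074
  speed: TP=179, FN=58+47+53+38=196 → 179/375 = 0.4773
  noentry: TP=132, FN=23+26+34+30=113 → 132/245 = 0.5388
  pedestrian: TP=185, FN=31+35+34+36=136 → 185/321 = 0.5763
Macro-recall = mean = (0.4792 + 0.4074 + 0.4773 + 0.5388 + 0.5763) / 5 = 0.496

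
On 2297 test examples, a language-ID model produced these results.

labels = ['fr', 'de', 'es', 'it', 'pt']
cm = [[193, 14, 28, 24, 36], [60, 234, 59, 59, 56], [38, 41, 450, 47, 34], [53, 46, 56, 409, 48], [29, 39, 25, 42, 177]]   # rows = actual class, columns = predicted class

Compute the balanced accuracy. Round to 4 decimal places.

Balanced accuracy = mean of per-class recall.
  fr: recall = 193/295 = 0.65424
  de: recall = 234/468 = 0.50000
  es: recall = 450/610 = 0.73770
  it: recall = 409/612 = 0.66830
  pt: recall = 177/312 = 0.56731
Mean = (0.65424 + 0.50000 + 0.73770 + 0.66830 + 0.56731) / 5 = 0.6255

0.6255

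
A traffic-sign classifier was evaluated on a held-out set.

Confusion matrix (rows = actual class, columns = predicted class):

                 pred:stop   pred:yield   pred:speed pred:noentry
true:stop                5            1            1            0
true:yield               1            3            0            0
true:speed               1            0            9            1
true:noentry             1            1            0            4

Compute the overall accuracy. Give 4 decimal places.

0.7500

Accuracy = trace / total = (5+3+9+4=21) / 28 = 21/28 = 0.7500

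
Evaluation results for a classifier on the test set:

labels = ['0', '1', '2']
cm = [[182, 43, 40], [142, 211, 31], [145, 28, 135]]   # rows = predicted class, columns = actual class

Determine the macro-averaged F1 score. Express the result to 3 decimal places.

Per-class F1 score (2·TP/(2·TP+FP+FN)):
  0: TP=182, FP=43+40=83, FN=142+145=287 → 364/734 = 0.4959
  1: TP=211, FP=142+31=173, FN=43+28=71 → 422/666 = 0.6336
  2: TP=135, FP=145+28=173, FN=40+31=71 → 270/514 = 0.5253
Macro-F1 score = mean = (0.4959 + 0.6336 + 0.5253) / 3 = 0.552

0.552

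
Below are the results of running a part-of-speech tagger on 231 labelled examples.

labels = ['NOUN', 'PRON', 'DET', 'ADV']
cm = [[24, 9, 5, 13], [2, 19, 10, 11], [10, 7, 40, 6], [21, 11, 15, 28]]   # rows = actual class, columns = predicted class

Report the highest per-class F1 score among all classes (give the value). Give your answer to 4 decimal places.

0.6015

Per-class F1 score (2·TP/(2·TP+FP+FN)):
  NOUN: TP=24, FP=2+10+21=33, FN=9+5+13=27 → 48/108 = 0.44444
  PRON: TP=19, FP=9+7+11=27, FN=2+10+11=23 → 38/88 = 0.43182
  DET: TP=40, FP=5+10+15=30, FN=10+7+6=23 → 80/133 = 0.60150
  ADV: TP=28, FP=13+11+6=30, FN=21+11+15=47 → 56/133 = 0.42105
Highest is class 'DET' with F1 score = 0.6015.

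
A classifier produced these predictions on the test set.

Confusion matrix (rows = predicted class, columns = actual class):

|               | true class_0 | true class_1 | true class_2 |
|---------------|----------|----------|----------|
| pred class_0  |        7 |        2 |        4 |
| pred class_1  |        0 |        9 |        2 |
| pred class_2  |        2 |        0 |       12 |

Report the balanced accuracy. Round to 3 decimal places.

Balanced accuracy = mean of per-class recall.
  class_0: recall = 7/9 = 0.7778
  class_1: recall = 9/11 = 0.8182
  class_2: recall = 12/18 = 0.6667
Mean = (0.7778 + 0.8182 + 0.6667) / 3 = 0.754

0.754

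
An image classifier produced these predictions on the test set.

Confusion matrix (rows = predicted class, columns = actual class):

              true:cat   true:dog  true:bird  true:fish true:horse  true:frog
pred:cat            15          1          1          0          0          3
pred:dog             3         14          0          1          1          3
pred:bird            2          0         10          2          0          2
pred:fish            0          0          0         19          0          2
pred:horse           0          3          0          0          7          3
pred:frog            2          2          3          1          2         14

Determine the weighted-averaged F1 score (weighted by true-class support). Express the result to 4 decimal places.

Per-class F1 score (2·TP/(2·TP+FP+FN)):
  cat: TP=15, FP=1+1+0+0+3=5, FN=3+2+0+0+2=7 → 30/42 = 0.71429
  dog: TP=14, FP=3+0+1+1+3=8, FN=1+0+0+3+2=6 → 28/42 = 0.66667
  bird: TP=10, FP=2+0+2+0+2=6, FN=1+0+0+0+3=4 → 20/30 = 0.66667
  fish: TP=19, FP=0+0+0+0+2=2, FN=0+1+2+0+1=4 → 38/44 = 0.86364
  horse: TP=7, FP=0+3+0+0+3=6, FN=0+1+0+0+2=3 → 14/23 = 0.60870
  frog: TP=14, FP=2+2+3+1+2=10, FN=3+3+2+2+3=13 → 28/51 = 0.54902
Weighted-F1 score = Σ (supportᵢ/N)·F1 scoreᵢ with N=116: (22/116)·0.71429 + (20/116)·0.66667 + (14/116)·0.66667 + (23/116)·0.86364 + (10/116)·0.60870 + (27/116)·0.54902 = 0.6824

0.6824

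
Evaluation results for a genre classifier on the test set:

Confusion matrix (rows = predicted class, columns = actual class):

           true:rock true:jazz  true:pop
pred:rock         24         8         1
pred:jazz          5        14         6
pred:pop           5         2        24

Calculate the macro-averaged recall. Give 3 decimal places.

Per-class recall (TP/(TP+FN)):
  rock: TP=24, FN=5+5=10 → 24/34 = 0.7059
  jazz: TP=14, FN=8+2=10 → 14/24 = 0.5833
  pop: TP=24, FN=1+6=7 → 24/31 = 0.7742
Macro-recall = mean = (0.7059 + 0.5833 + 0.7742) / 3 = 0.688

0.688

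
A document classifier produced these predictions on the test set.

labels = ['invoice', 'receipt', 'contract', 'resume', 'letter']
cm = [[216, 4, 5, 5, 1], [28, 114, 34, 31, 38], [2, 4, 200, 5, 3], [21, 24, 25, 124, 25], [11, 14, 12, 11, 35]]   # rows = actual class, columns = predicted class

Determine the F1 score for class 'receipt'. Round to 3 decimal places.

0.563

Take TP from the diagonal, FP from the rest of the 'receipt' prediction marginal, FN from the rest of the 'receipt' actual marginal.
F1 score = 2·TP/(2·TP+FP+FN).
receipt: TP=114, FP=4+4+24+14=46, FN=28+34+31+38=131 → 228/405 = 0.5630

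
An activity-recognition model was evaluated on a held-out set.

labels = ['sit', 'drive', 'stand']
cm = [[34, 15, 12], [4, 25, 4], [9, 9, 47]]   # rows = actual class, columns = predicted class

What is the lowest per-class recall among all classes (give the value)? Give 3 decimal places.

0.557

Per-class recall (TP/(TP+FN)):
  sit: TP=34, FN=15+12=27 → 34/61 = 0.5574
  drive: TP=25, FN=4+4=8 → 25/33 = 0.7576
  stand: TP=47, FN=9+9=18 → 47/65 = 0.7231
Lowest is class 'sit' with recall = 0.557.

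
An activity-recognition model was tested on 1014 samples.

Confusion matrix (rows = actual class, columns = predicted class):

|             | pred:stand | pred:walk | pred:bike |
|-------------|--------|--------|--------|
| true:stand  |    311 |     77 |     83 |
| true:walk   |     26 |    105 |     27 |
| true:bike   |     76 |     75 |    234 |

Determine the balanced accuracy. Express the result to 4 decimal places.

0.6442

Balanced accuracy = mean of per-class recall.
  stand: recall = 311/471 = 0.66030
  walk: recall = 105/158 = 0.66456
  bike: recall = 234/385 = 0.60779
Mean = (0.66030 + 0.66456 + 0.60779) / 3 = 0.6442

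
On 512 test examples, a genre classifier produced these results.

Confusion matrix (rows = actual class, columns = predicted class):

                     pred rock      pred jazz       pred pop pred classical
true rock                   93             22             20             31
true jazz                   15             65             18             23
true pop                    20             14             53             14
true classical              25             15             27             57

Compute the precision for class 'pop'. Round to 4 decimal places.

precision = TP/(TP+FP).
pop: TP=53, FP=20+18+27=65 → 53/118 = 0.44915

0.4492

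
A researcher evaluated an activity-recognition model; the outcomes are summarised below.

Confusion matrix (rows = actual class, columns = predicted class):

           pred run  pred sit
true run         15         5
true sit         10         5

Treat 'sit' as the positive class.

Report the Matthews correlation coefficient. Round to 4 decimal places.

MCC = (TP·TN − FP·FN) / √((TP+FP)(TP+FN)(TN+FP)(TN+FN))
Numerator = 5·15 − 5·10 = 25
Denominator = √(10·15·20·25) = √75000 = 273.8613
MCC = 25 / 273.8613 = 0.0913

0.0913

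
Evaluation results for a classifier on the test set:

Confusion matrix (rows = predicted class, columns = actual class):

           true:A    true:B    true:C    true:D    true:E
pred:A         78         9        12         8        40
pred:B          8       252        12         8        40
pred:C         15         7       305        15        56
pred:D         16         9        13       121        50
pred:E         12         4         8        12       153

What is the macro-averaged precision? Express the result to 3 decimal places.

Per-class precision (TP/(TP+FP)):
  A: TP=78, FP=9+12+8+40=69 → 78/147 = 0.5306
  B: TP=252, FP=8+12+8+40=68 → 252/320 = 0.7875
  C: TP=305, FP=15+7+15+56=93 → 305/398 = 0.7663
  D: TP=121, FP=16+9+13+50=88 → 121/209 = 0.5789
  E: TP=153, FP=12+4+8+12=36 → 153/189 = 0.8095
Macro-precision = mean = (0.5306 + 0.7875 + 0.7663 + 0.5789 + 0.8095) / 5 = 0.695

0.695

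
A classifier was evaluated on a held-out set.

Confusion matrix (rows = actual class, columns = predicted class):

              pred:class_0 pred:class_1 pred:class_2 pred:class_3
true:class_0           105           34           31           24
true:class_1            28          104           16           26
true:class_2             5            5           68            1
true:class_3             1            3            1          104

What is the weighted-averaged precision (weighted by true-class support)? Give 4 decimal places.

0.7013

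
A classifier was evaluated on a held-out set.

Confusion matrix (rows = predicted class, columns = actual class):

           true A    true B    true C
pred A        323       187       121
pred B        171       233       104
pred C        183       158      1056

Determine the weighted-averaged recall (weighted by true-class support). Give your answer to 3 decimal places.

Per-class recall (TP/(TP+FN)):
  A: TP=323, FN=171+183=354 → 323/677 = 0.4771
  B: TP=233, FN=187+158=345 → 233/578 = 0.4031
  C: TP=1056, FN=121+104=225 → 1056/1281 = 0.8244
Weighted-recall = Σ (supportᵢ/N)·recallᵢ with N=2536: (677/2536)·0.4771 + (578/2536)·0.4031 + (1281/2536)·0.8244 = 0.636

0.636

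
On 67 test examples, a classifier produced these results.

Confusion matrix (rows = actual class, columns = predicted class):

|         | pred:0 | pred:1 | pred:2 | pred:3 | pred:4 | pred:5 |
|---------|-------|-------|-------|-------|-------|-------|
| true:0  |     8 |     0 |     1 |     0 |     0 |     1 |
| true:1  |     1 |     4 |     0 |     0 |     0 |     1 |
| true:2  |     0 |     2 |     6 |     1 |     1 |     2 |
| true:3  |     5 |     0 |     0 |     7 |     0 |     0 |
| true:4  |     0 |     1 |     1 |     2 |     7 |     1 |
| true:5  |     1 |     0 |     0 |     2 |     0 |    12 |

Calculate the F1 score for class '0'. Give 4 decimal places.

0.6400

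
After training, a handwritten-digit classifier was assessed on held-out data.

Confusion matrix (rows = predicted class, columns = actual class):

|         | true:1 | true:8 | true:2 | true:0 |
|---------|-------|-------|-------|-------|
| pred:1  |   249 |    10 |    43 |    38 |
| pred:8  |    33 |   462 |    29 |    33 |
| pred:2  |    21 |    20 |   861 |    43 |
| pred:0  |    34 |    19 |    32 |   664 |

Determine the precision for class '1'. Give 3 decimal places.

0.732

precision = TP/(TP+FP).
1: TP=249, FP=10+43+38=91 → 249/340 = 0.7324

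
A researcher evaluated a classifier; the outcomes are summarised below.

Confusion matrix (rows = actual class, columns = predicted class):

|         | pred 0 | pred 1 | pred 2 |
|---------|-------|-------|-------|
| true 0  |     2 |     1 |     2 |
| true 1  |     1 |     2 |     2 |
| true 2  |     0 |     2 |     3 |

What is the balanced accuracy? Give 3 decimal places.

0.467

Balanced accuracy = mean of per-class recall.
  0: recall = 2/5 = 0.4000
  1: recall = 2/5 = 0.4000
  2: recall = 3/5 = 0.6000
Mean = (0.4000 + 0.4000 + 0.6000) / 3 = 0.467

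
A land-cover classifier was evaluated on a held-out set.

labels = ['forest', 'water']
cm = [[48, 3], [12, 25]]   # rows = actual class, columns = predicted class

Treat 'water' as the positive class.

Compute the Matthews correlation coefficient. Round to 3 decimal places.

MCC = (TP·TN − FP·FN) / √((TP+FP)(TP+FN)(TN+FP)(TN+FN))
Numerator = 25·48 − 3·12 = 1164
Denominator = √(28·37·51·60) = √3170160 = 1780.4943
MCC = 1164 / 1780.4943 = 0.654

0.654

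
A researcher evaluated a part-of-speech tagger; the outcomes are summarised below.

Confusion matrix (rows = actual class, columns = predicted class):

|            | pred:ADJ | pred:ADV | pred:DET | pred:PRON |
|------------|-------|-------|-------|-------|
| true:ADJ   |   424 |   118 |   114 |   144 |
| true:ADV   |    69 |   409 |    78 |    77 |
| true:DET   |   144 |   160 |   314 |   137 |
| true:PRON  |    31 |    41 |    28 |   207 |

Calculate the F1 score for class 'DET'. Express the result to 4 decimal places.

0.4872

Treat 'DET' as positive and all other classes as negative.
F1 score = 2·TP/(2·TP+FP+FN).
DET: TP=314, FP=114+78+28=220, FN=144+160+137=441 → 628/1289 = 0.48720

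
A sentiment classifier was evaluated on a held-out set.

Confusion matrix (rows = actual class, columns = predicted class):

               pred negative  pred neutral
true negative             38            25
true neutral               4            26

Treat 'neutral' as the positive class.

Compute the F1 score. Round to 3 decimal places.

0.642

Precision = TP/(TP+FP) = 26/51 = 0.5098
Recall = TP/(TP+FN) = 26/30 = 0.8667
F1 = 2·TP/(2·TP+FP+FN) = 52/81 = 0.642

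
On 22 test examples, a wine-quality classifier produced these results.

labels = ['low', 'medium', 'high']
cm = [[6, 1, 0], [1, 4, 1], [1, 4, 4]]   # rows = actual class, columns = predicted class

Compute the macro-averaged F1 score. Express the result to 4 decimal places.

0.6349

Per-class F1 score (2·TP/(2·TP+FP+FN)):
  low: TP=6, FP=1+1=2, FN=1+0=1 → 12/15 = 0.80000
  medium: TP=4, FP=1+4=5, FN=1+1=2 → 8/15 = 0.53333
  high: TP=4, FP=0+1=1, FN=1+4=5 → 8/14 = 0.57143
Macro-F1 score = mean = (0.80000 + 0.53333 + 0.57143) / 3 = 0.6349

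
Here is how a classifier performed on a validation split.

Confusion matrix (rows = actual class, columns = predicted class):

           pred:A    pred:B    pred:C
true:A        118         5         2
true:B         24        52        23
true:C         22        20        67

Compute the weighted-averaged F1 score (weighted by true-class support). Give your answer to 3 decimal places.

Per-class F1 score (2·TP/(2·TP+FP+FN)):
  A: TP=118, FP=24+22=46, FN=5+2=7 → 236/289 = 0.8166
  B: TP=52, FP=5+20=25, FN=24+23=47 → 104/176 = 0.5909
  C: TP=67, FP=2+23=25, FN=22+20=42 → 134/201 = 0.6667
Weighted-F1 score = Σ (supportᵢ/N)·F1 scoreᵢ with N=333: (125/333)·0.8166 + (99/333)·0.5909 + (109/333)·0.6667 = 0.700

0.700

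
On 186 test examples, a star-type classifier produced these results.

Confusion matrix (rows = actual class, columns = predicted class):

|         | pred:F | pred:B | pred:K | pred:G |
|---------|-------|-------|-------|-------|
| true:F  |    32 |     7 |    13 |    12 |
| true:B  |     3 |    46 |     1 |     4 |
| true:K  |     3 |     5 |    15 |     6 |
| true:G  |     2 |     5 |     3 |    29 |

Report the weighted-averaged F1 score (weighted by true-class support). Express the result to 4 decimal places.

0.6518

Per-class F1 score (2·TP/(2·TP+FP+FN)):
  F: TP=32, FP=3+3+2=8, FN=7+13+12=32 → 64/104 = 0.61538
  B: TP=46, FP=7+5+5=17, FN=3+1+4=8 → 92/117 = 0.78632
  K: TP=15, FP=13+1+3=17, FN=3+5+6=14 → 30/61 = 0.49180
  G: TP=29, FP=12+4+6=22, FN=2+5+3=10 → 58/90 = 0.64444
Weighted-F1 score = Σ (supportᵢ/N)·F1 scoreᵢ with N=186: (64/186)·0.61538 + (54/186)·0.78632 + (29/186)·0.49180 + (39/186)·0.64444 = 0.6518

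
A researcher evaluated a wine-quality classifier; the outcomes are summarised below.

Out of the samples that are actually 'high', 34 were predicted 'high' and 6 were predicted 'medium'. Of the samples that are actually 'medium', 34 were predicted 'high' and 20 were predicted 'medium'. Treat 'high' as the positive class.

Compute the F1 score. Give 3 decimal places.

Precision = TP/(TP+FP) = 34/68 = 0.5000
Recall = TP/(TP+FN) = 34/40 = 0.8500
F1 = 2·TP/(2·TP+FP+FN) = 68/108 = 0.630

0.630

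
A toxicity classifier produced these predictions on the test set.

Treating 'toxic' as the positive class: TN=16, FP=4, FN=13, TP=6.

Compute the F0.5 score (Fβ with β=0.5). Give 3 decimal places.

0.508

Fβ = (1+β²)·TP / ((1+β²)·TP + β²·FN + FP), with β²=1/4
= 1.25·6 / (1.25·6 + 0.25·13 + 4) = 0.508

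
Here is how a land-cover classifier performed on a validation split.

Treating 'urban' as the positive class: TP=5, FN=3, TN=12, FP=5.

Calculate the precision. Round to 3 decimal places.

Precision = TP/(TP+FP) = 5/(5+5) = 5/10 = 0.500

0.500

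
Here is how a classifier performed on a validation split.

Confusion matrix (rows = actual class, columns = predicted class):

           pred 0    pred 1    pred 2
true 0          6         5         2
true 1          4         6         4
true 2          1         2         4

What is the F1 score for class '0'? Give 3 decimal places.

F1 score = 2·TP/(2·TP+FP+FN).
0: TP=6, FP=4+1=5, FN=5+2=7 → 12/24 = 0.5000

0.500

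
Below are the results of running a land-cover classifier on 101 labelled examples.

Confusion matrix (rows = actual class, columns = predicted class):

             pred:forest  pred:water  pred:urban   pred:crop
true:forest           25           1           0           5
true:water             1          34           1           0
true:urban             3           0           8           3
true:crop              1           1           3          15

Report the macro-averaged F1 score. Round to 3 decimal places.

Per-class F1 score (2·TP/(2·TP+FP+FN)):
  forest: TP=25, FP=1+3+1=5, FN=1+0+5=6 → 50/61 = 0.8197
  water: TP=34, FP=1+0+1=2, FN=1+1+0=2 → 68/72 = 0.9444
  urban: TP=8, FP=0+1+3=4, FN=3+0+3=6 → 16/26 = 0.6154
  crop: TP=15, FP=5+0+3=8, FN=1+1+3=5 → 30/43 = 0.6977
Macro-F1 score = mean = (0.8197 + 0.9444 + 0.6154 + 0.6977) / 4 = 0.769

0.769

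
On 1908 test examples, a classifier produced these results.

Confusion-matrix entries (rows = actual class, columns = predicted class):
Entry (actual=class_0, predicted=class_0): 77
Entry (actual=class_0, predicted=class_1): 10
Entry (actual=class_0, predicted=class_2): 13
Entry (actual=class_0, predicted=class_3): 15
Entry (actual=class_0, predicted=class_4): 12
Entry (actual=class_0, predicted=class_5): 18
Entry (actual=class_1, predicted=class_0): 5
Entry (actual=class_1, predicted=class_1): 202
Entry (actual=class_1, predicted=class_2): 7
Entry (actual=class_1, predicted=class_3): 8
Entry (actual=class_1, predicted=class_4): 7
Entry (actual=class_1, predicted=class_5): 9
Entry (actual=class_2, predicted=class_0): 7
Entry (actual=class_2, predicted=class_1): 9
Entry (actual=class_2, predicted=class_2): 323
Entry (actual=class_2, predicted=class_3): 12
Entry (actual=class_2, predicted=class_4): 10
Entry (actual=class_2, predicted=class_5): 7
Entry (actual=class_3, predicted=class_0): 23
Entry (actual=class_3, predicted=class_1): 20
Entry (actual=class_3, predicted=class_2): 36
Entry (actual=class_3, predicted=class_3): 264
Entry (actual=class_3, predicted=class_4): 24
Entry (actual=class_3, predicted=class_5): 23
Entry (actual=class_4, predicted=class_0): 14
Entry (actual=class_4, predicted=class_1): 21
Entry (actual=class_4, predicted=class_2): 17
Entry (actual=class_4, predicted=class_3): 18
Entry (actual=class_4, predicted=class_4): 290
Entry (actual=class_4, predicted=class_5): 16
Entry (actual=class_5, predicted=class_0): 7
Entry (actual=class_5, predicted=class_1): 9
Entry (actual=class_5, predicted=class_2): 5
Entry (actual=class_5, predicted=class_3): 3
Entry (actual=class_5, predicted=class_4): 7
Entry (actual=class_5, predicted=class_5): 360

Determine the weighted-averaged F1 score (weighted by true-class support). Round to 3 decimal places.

0.792

Per-class F1 score (2·TP/(2·TP+FP+FN)):
  class_0: TP=77, FP=5+7+23+14+7=56, FN=10+13+15+12+18=68 → 154/278 = 0.5540
  class_1: TP=202, FP=10+9+20+21+9=69, FN=5+7+8+7+9=36 → 404/509 = 0.7937
  class_2: TP=323, FP=13+7+36+17+5=78, FN=7+9+12+10+7=45 → 646/769 = 0.8401
  class_3: TP=264, FP=15+8+12+18+3=56, FN=23+20+36+24+23=126 → 528/710 = 0.7437
  class_4: TP=290, FP=12+7+10+24+7=60, FN=14+21+17+18+16=86 → 580/726 = 0.7989
  class_5: TP=360, FP=18+9+7+23+16=73, FN=7+9+5+3+7=31 → 720/824 = 0.8738
Weighted-F1 score = Σ (supportᵢ/N)·F1 scoreᵢ with N=1908: (145/1908)·0.5540 + (238/1908)·0.7937 + (368/1908)·0.8401 + (390/1908)·0.7437 + (376/1908)·0.7989 + (391/1908)·0.8738 = 0.792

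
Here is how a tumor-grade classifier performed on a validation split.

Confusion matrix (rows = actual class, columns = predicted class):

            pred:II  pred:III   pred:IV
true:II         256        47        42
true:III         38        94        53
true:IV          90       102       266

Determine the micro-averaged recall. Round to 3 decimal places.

0.623

Micro-averaging pools counts across classes: ΣTP=616, ΣFP=372, ΣFN=372.
Micro-recall = TP/(TP+FN) on pooled counts = 0.623 (equals overall accuracy in single-label multiclass).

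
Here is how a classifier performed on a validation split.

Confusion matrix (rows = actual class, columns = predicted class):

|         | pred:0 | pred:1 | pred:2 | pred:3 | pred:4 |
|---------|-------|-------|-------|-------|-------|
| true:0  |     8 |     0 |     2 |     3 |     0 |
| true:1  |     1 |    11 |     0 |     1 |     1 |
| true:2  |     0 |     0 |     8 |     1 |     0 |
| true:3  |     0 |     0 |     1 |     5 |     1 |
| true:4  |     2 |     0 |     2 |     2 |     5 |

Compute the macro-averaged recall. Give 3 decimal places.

Per-class recall (TP/(TP+FN)):
  0: TP=8, FN=0+2+3+0=5 → 8/13 = 0.6154
  1: TP=11, FN=1+0+1+1=3 → 11/14 = 0.7857
  2: TP=8, FN=0+0+1+0=1 → 8/9 = 0.8889
  3: TP=5, FN=0+0+1+1=2 → 5/7 = 0.7143
  4: TP=5, FN=2+0+2+2=6 → 5/11 = 0.4545
Macro-recall = mean = (0.6154 + 0.7857 + 0.8889 + 0.7143 + 0.4545) / 5 = 0.692

0.692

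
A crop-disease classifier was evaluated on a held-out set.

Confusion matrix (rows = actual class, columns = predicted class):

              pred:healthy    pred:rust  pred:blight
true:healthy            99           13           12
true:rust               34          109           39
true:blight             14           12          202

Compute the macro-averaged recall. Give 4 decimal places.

0.7611

Per-class recall (TP/(TP+FN)):
  healthy: TP=99, FN=13+12=25 → 99/124 = 0.79839
  rust: TP=109, FN=34+39=73 → 109/182 = 0.59890
  blight: TP=202, FN=14+12=26 → 202/228 = 0.88596
Macro-recall = mean = (0.79839 + 0.59890 + 0.88596) / 3 = 0.7611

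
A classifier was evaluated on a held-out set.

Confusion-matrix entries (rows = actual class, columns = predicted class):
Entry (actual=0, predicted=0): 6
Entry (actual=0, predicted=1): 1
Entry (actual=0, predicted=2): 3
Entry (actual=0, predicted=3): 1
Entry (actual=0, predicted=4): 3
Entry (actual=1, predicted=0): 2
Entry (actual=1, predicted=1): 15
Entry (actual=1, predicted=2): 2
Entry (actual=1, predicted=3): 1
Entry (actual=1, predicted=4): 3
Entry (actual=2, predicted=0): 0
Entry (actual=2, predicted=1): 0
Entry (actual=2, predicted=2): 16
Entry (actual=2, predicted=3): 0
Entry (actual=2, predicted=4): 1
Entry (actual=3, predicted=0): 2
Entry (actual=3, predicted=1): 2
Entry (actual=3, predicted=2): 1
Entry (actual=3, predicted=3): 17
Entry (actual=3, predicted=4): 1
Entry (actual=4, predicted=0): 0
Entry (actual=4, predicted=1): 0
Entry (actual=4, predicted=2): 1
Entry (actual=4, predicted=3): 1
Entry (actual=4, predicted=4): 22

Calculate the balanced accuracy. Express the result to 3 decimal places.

0.736

Balanced accuracy = mean of per-class recall.
  0: recall = 6/14 = 0.4286
  1: recall = 15/23 = 0.6522
  2: recall = 16/17 = 0.9412
  3: recall = 17/23 = 0.7391
  4: recall = 22/24 = 0.9167
Mean = (0.4286 + 0.6522 + 0.9412 + 0.7391 + 0.9167) / 5 = 0.736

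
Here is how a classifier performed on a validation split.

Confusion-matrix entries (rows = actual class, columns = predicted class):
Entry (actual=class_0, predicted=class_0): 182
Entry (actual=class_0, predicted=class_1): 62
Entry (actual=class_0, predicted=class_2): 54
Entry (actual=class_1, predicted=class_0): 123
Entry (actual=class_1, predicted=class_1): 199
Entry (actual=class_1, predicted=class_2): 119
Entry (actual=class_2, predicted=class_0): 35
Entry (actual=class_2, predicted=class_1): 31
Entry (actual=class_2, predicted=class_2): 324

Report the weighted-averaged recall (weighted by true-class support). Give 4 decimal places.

0.6244

Per-class recall (TP/(TP+FN)):
  class_0: TP=182, FN=62+54=116 → 182/298 = 0.61074
  class_1: TP=199, FN=123+119=242 → 199/441 = 0.45125
  class_2: TP=324, FN=35+31=66 → 324/390 = 0.83077
Weighted-recall = Σ (supportᵢ/N)·recallᵢ with N=1129: (298/1129)·0.61074 + (441/1129)·0.45125 + (390/1129)·0.83077 = 0.6244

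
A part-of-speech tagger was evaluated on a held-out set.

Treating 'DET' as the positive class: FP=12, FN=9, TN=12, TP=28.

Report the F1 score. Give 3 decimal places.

0.727

Precision = TP/(TP+FP) = 28/40 = 0.7000
Recall = TP/(TP+FN) = 28/37 = 0.7568
F1 = 2·TP/(2·TP+FP+FN) = 56/77 = 0.727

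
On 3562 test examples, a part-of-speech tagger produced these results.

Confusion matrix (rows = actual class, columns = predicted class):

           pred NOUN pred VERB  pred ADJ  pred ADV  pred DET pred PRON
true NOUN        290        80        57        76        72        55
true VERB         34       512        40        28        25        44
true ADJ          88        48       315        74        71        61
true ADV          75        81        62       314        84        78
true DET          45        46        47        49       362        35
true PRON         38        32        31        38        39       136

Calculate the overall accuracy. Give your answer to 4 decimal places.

Accuracy = trace / total = (290+512+315+314+362+136=1929) / 3562 = 1929/3562 = 0.5415

0.5415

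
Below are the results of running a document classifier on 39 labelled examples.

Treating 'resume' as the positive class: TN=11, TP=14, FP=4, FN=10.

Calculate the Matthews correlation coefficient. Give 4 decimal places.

MCC = (TP·TN − FP·FN) / √((TP+FP)(TP+FN)(TN+FP)(TN+FN))
Numerator = 14·11 − 4·10 = 114
Denominator = √(18·24·15·21) = √136080 = 368.8902
MCC = 114 / 368.8902 = 0.3090

0.3090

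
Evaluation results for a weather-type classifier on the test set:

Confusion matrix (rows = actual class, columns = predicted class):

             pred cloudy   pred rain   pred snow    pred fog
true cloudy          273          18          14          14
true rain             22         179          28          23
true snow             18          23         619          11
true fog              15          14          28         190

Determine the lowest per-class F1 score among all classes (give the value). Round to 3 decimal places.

0.737

Per-class F1 score (2·TP/(2·TP+FP+FN)):
  cloudy: TP=273, FP=22+18+15=55, FN=18+14+14=46 → 546/647 = 0.8439
  rain: TP=179, FP=18+23+14=55, FN=22+28+23=73 → 358/486 = 0.7366
  snow: TP=619, FP=14+28+28=70, FN=18+23+11=52 → 1238/1360 = 0.9103
  fog: TP=190, FP=14+23+11=48, FN=15+14+28=57 → 380/485 = 0.7835
Lowest is class 'rain' with F1 score = 0.737.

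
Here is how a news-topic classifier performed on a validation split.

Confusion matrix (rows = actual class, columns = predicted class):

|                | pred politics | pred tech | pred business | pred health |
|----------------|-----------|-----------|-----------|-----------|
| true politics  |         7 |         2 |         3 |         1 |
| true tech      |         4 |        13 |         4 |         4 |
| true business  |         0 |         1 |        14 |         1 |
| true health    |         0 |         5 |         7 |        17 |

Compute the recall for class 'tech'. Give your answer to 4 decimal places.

0.5200

recall = TP/(TP+FN).
tech: TP=13, FN=4+4+4=12 → 13/25 = 0.52000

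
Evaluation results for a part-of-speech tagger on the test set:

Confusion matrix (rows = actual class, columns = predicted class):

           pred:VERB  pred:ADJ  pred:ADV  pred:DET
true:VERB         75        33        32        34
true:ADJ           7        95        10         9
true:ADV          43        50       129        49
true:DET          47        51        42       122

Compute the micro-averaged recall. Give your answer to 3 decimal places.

0.508

Micro-averaging pools counts across classes: ΣTP=421, ΣFP=407, ΣFN=407.
Micro-recall = TP/(TP+FN) on pooled counts = 0.508 (equals overall accuracy in single-label multiclass).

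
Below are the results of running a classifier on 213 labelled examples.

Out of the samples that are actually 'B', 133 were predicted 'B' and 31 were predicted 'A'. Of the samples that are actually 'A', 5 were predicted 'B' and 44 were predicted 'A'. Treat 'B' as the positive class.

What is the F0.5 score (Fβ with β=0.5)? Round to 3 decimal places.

Fβ = (1+β²)·TP / ((1+β²)·TP + β²·FN + FP), with β²=1/4
= 1.25·133 / (1.25·133 + 0.25·31 + 5) = 0.929

0.929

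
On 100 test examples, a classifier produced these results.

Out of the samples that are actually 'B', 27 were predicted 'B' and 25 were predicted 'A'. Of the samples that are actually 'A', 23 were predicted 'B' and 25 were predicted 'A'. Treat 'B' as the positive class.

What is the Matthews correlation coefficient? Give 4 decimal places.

0.0400

MCC = (TP·TN − FP·FN) / √((TP+FP)(TP+FN)(TN+FP)(TN+FN))
Numerator = 27·25 − 23·25 = 100
Denominator = √(50·52·48·50) = √6240000 = 2497.9992
MCC = 100 / 2497.9992 = 0.0400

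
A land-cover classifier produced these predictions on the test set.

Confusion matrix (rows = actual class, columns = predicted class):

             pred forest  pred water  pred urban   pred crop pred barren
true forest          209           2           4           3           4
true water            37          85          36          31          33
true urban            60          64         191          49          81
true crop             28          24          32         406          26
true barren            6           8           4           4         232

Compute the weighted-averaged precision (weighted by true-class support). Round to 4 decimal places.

0.6869

Per-class precision (TP/(TP+FP)):
  forest: TP=209, FP=37+60+28+6=131 → 209/340 = 0.61471
  water: TP=85, FP=2+64+24+8=98 → 85/183 = 0.46448
  urban: TP=191, FP=4+36+32+4=76 → 191/267 = 0.71536
  crop: TP=406, FP=3+31+49+4=87 → 406/493 = 0.82353
  barren: TP=232, FP=4+33+81+26=144 → 232/376 = 0.61702
Weighted-precision = Σ (supportᵢ/N)·precisionᵢ with N=1659: (222/1659)·0.61471 + (222/1659)·0.46448 + (445/1659)·0.71536 + (516/1659)·0.82353 + (254/1659)·0.61702 = 0.6869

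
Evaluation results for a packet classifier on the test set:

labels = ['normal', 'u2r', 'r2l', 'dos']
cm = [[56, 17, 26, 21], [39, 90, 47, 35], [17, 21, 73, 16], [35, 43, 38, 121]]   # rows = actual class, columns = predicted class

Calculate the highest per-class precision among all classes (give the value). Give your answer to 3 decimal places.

Per-class precision (TP/(TP+FP)):
  normal: TP=56, FP=39+17+35=91 → 56/147 = 0.3810
  u2r: TP=90, FP=17+21+43=81 → 90/171 = 0.5263
  r2l: TP=73, FP=26+47+38=111 → 73/184 = 0.3967
  dos: TP=121, FP=21+35+16=72 → 121/193 = 0.6269
Highest is class 'dos' with precision = 0.627.

0.627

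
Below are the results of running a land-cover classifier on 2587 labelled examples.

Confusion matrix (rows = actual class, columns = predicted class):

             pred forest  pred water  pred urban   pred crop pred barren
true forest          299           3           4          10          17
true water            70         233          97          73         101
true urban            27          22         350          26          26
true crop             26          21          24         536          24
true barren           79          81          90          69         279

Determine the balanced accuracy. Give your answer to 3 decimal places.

0.679

Balanced accuracy = mean of per-class recall.
  forest: recall = 299/333 = 0.8979
  water: recall = 233/574 = 0.4059
  urban: recall = 350/451 = 0.7761
  crop: recall = 536/631 = 0.8494
  barren: recall = 279/598 = 0.4666
Mean = (0.8979 + 0.4059 + 0.7761 + 0.8494 + 0.4666) / 5 = 0.679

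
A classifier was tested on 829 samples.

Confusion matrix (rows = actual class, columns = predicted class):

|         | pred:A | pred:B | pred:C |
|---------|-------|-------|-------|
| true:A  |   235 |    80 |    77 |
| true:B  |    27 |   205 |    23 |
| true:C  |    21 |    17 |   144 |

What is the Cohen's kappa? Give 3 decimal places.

Observed agreement pₒ = trace/N = 584/829 = 0.7045
Expected agreement pₑ = Σ (rowᵢ·colᵢ)/N² = (392·283 + 255·302 + 182·244)/829² = 0.3381
κ = (pₒ − pₑ)/(1 − pₑ) = (0.7045 − 0.3381)/(1 − 0.3381) = 0.554

0.554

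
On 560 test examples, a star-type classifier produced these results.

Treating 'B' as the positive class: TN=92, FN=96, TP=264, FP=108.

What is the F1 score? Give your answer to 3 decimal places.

Precision = TP/(TP+FP) = 264/372 = 0.7097
Recall = TP/(TP+FN) = 264/360 = 0.7333
F1 = 2·TP/(2·TP+FP+FN) = 528/732 = 0.721

0.721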